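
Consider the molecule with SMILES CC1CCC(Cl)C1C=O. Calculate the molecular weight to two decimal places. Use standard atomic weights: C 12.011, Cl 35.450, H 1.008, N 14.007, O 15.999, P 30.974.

146.61 g/mol

First, the molecular formula is C7H11ClO (counting implicit H from valence).
  C: 7 × 12.011 = 84.077
  Cl: 1 × 35.450 = 35.450
  H: 11 × 1.008 = 11.088
  O: 1 × 15.999 = 15.999
Sum: 7×12.011 + 1×35.450 + 11×1.008 + 1×15.999 = 146.614 → 146.61 g/mol.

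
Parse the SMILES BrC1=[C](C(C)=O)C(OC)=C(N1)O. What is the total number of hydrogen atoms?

Walk through each heavy atom and fill implicit hydrogens from standard valence (C 4, N 3, O 2, S 2, halogen 1):
  atom 1: Br (halogen, monovalent) → 0 H
  atom 2: C, bond orders sum to 4 (valence 4) → 0 H
  atom 3: C with explicit H count 0
  atom 4: C, bond orders sum to 4 (valence 4) → 0 H
  atom 5: C, bond orders sum to 1 (valence 4) → 3 H
  atom 6: O, bond orders sum to 2 (valence 2) → 0 H
  atom 7: C, bond orders sum to 4 (valence 4) → 0 H
  atom 8: O, bond orders sum to 2 (valence 2) → 0 H
  atom 9: C, bond orders sum to 1 (valence 4) → 3 H
  atom 10: C, bond orders sum to 4 (valence 4) → 0 H
  atom 11: N, bond orders sum to 2 (valence 3) → 1 H
  atom 12: O, bond orders sum to 1 (valence 2) → 1 H
Total hydrogens: 8.

8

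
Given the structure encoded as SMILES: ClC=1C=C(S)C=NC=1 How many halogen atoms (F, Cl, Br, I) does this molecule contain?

1

Halogen atoms appear at heavy-atom position 1 (1×Cl).
Other groups present: 1 thiol.
Halogen count: 1.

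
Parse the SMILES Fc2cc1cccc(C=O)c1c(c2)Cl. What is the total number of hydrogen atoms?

Walk through each heavy atom and fill implicit hydrogens from standard valence (C 4, N 3, O 2, S 2, halogen 1); for lowercase aromatic atoms, an aromatic c carries 1 H when it has two neighbours and 0 H with three, and aromatic n carries 0 H:
  atom 1: F (halogen, monovalent) → 0 H
  atom 2: aromatic c, 3 neighbours → 0 H
  atom 3: aromatic c, 2 neighbours → 1 H
  atom 4: aromatic c, 3 neighbours → 0 H
  atom 5: aromatic c, 2 neighbours → 1 H
  atom 6: aromatic c, 2 neighbours → 1 H
  atom 7: aromatic c, 2 neighbours → 1 H
  atom 8: aromatic c, 3 neighbours → 0 H
  atom 9: C, bond orders sum to 3 (valence 4) → 1 H
  atom 10: O, bond orders sum to 2 (valence 2) → 0 H
  atom 11: aromatic c, 3 neighbours → 0 H
  atom 12: aromatic c, 3 neighbours → 0 H
  atom 13: aromatic c, 2 neighbours → 1 H
  atom 14: Cl (halogen, monovalent) → 0 H
Total hydrogens: 6.

6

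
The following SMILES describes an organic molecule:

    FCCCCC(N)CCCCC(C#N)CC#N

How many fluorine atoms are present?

1

Scan the SMILES for F atoms (remember two-letter symbols like Cl and Br are single atoms).
Fluorine count: 1.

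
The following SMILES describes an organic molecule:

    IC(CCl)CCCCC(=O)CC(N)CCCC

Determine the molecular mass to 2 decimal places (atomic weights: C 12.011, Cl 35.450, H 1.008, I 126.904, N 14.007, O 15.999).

First, the molecular formula is C13H25ClINO (counting implicit H from valence).
  C: 13 × 12.011 = 156.143
  Cl: 1 × 35.450 = 35.450
  H: 25 × 1.008 = 25.200
  I: 1 × 126.904 = 126.904
  N: 1 × 14.007 = 14.007
  O: 1 × 15.999 = 15.999
Sum: 13×12.011 + 1×35.450 + 25×1.008 + 1×126.904 + 1×14.007 + 1×15.999 = 373.703 → 373.70 g/mol.

373.70 g/mol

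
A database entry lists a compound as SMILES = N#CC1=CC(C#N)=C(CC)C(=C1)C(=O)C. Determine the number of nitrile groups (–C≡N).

2

The nitrile motif appears at heavy-atom positions 2, 6 in the SMILES.
Other groups present: 1 ketone.
Nitrile count: 2.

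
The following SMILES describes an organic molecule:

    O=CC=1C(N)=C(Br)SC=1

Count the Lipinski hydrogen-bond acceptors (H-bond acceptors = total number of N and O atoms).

N atoms: 1; O atoms: 1.
Lipinski HBA = 1 + 1 = 2.

2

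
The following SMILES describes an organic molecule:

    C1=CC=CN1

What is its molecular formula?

Walk through each heavy atom and fill implicit hydrogens from standard valence (C 4, N 3, O 2, S 2, halogen 1):
  atom 1: C, bond orders sum to 3 (valence 4) → 1 H
  atom 2: C, bond orders sum to 3 (valence 4) → 1 H
  atom 3: C, bond orders sum to 3 (valence 4) → 1 H
  atom 4: C, bond orders sum to 3 (valence 4) → 1 H
  atom 5: N, bond orders sum to 2 (valence 3) → 1 H
Totals → C:4, H:5, N:1.

C4H5N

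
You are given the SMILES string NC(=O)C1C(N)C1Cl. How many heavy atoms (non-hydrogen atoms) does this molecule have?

Every atom symbol written in the SMILES (organic subset) is one heavy atom; implicit H are not written.
Heavy atoms by element → C:4, Cl:1, N:2, O:1.
Total: 8.

8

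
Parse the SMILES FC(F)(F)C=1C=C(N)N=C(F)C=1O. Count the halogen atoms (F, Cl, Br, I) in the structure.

Halogen atoms appear at heavy-atom positions 1, 3, 4, 11 (4×F).
Other groups present: 1 hydroxyl, 1 primary amine.
Halogen count: 4.

4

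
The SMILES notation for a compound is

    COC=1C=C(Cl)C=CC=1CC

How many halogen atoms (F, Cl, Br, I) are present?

Halogen atoms appear at heavy-atom position 6 (1×Cl).
Other groups present: 1 ether.
Halogen count: 1.

1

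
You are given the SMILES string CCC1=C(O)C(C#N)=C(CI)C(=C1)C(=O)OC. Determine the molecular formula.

Walk through each heavy atom and fill implicit hydrogens from standard valence (C 4, N 3, O 2, S 2, halogen 1):
  atom 1: C, bond orders sum to 1 (valence 4) → 3 H
  atom 2: C, bond orders sum to 2 (valence 4) → 2 H
  atom 3: C, bond orders sum to 4 (valence 4) → 0 H
  atom 4: C, bond orders sum to 4 (valence 4) → 0 H
  atom 5: O, bond orders sum to 1 (valence 2) → 1 H
  atom 6: C, bond orders sum to 4 (valence 4) → 0 H
  atom 7: C, bond orders sum to 4 (valence 4) → 0 H
  atom 8: N, bond orders sum to 3 (valence 3) → 0 H
  atom 9: C, bond orders sum to 4 (valence 4) → 0 H
  atom 10: C, bond orders sum to 2 (valence 4) → 2 H
  atom 11: I (halogen, monovalent) → 0 H
  atom 12: C, bond orders sum to 4 (valence 4) → 0 H
  atom 13: C, bond orders sum to 3 (valence 4) → 1 H
  atom 14: C, bond orders sum to 4 (valence 4) → 0 H
  atom 15: O, bond orders sum to 2 (valence 2) → 0 H
  atom 16: O, bond orders sum to 2 (valence 2) → 0 H
  atom 17: C, bond orders sum to 1 (valence 4) → 3 H
Totals → C:12, H:12, I:1, N:1, O:3.
In Hill order: C12H12INO3.

C12H12INO3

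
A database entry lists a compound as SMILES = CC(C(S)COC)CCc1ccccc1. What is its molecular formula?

C13H20OS

Walk through each heavy atom and fill implicit hydrogens from standard valence (C 4, N 3, O 2, S 2, halogen 1); for lowercase aromatic atoms, an aromatic c carries 1 H when it has two neighbours and 0 H with three, and aromatic n carries 0 H:
  atom 1: C, bond orders sum to 1 (valence 4) → 3 H
  atom 2: C, bond orders sum to 3 (valence 4) → 1 H
  atom 3: C, bond orders sum to 3 (valence 4) → 1 H
  atom 4: S, bond orders sum to 1 (valence 2) → 1 H
  atom 5: C, bond orders sum to 2 (valence 4) → 2 H
  atom 6: O, bond orders sum to 2 (valence 2) → 0 H
  atom 7: C, bond orders sum to 1 (valence 4) → 3 H
  atom 8: C, bond orders sum to 2 (valence 4) → 2 H
  atom 9: C, bond orders sum to 2 (valence 4) → 2 H
  atom 10: aromatic c, 3 neighbours → 0 H
  atom 11: aromatic c, 2 neighbours → 1 H
  atom 12: aromatic c, 2 neighbours → 1 H
  atom 13: aromatic c, 2 neighbours → 1 H
  atom 14: aromatic c, 2 neighbours → 1 H
  atom 15: aromatic c, 2 neighbours → 1 H
Totals → C:13, H:20, O:1, S:1.
In Hill order: C13H20OS.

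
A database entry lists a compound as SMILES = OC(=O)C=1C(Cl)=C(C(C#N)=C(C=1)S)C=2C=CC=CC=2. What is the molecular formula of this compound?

Walk through each heavy atom and fill implicit hydrogens from standard valence (C 4, N 3, O 2, S 2, halogen 1):
  atom 1: O, bond orders sum to 1 (valence 2) → 1 H
  atom 2: C, bond orders sum to 4 (valence 4) → 0 H
  atom 3: O, bond orders sum to 2 (valence 2) → 0 H
  atom 4: C, bond orders sum to 4 (valence 4) → 0 H
  atom 5: C, bond orders sum to 4 (valence 4) → 0 H
  atom 6: Cl (halogen, monovalent) → 0 H
  atom 7: C, bond orders sum to 4 (valence 4) → 0 H
  atom 8: C, bond orders sum to 4 (valence 4) → 0 H
  atom 9: C, bond orders sum to 4 (valence 4) → 0 H
  atom 10: N, bond orders sum to 3 (valence 3) → 0 H
  atom 11: C, bond orders sum to 4 (valence 4) → 0 H
  atom 12: C, bond orders sum to 3 (valence 4) → 1 H
  atom 13: S, bond orders sum to 1 (valence 2) → 1 H
  atom 14: C, bond orders sum to 4 (valence 4) → 0 H
  atom 15: C, bond orders sum to 3 (valence 4) → 1 H
  atom 16: C, bond orders sum to 3 (valence 4) → 1 H
  atom 17: C, bond orders sum to 3 (valence 4) → 1 H
  atom 18: C, bond orders sum to 3 (valence 4) → 1 H
  atom 19: C, bond orders sum to 3 (valence 4) → 1 H
Totals → C:14, H:8, Cl:1, N:1, O:2, S:1.

C14H8ClNO2S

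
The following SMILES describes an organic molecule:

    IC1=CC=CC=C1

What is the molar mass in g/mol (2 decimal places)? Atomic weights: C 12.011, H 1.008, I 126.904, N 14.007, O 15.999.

First, the molecular formula is C6H5I (counting implicit H from valence).
  C: 6 × 12.011 = 72.066
  H: 5 × 1.008 = 5.040
  I: 1 × 126.904 = 126.904
Sum: 6×12.011 + 5×1.008 + 1×126.904 = 204.010 → 204.01 g/mol.

204.01 g/mol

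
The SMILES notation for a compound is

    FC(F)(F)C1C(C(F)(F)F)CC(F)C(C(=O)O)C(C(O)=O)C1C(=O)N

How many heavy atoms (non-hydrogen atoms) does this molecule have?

Every atom symbol written in the SMILES (organic subset) is one heavy atom; implicit H are not written.
Heavy atoms by element → C:12, F:7, N:1, O:5.
Total: 25.

25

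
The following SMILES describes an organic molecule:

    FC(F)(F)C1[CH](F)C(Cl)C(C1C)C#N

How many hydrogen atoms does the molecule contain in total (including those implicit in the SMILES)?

Walk through each heavy atom and fill implicit hydrogens from standard valence (C 4, N 3, O 2, S 2, halogen 1):
  atom 1: F (halogen, monovalent) → 0 H
  atom 2: C, bond orders sum to 4 (valence 4) → 0 H
  atom 3: F (halogen, monovalent) → 0 H
  atom 4: F (halogen, monovalent) → 0 H
  atom 5: C, bond orders sum to 3 (valence 4) → 1 H
  atom 6: C with explicit H count 1
  atom 7: F (halogen, monovalent) → 0 H
  atom 8: C, bond orders sum to 3 (valence 4) → 1 H
  atom 9: Cl (halogen, monovalent) → 0 H
  atom 10: C, bond orders sum to 3 (valence 4) → 1 H
  atom 11: C, bond orders sum to 3 (valence 4) → 1 H
  atom 12: C, bond orders sum to 1 (valence 4) → 3 H
  atom 13: C, bond orders sum to 4 (valence 4) → 0 H
  atom 14: N, bond orders sum to 3 (valence 3) → 0 H
Total hydrogens: 8.

8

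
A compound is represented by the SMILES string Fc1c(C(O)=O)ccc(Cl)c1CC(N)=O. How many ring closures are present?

In SMILES, each pair of matching ring-closure digits denotes one ring-closing bond; the number of such bonds equals the number of independent rings.
Ring-closure bonds here: 1.

1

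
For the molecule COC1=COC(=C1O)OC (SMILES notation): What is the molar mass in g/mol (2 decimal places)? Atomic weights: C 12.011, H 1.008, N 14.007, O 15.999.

First, the molecular formula is C6H8O4 (counting implicit H from valence).
  C: 6 × 12.011 = 72.066
  H: 8 × 1.008 = 8.064
  O: 4 × 15.999 = 63.996
Sum: 6×12.011 + 8×1.008 + 4×15.999 = 144.126 → 144.13 g/mol.

144.13 g/mol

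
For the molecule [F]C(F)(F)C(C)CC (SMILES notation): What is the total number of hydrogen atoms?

9

Walk through each heavy atom and fill implicit hydrogens from standard valence (C 4, N 3, O 2, S 2, halogen 1):
  atom 1: F with explicit H count 0
  atom 2: C, bond orders sum to 4 (valence 4) → 0 H
  atom 3: F (halogen, monovalent) → 0 H
  atom 4: F (halogen, monovalent) → 0 H
  atom 5: C, bond orders sum to 3 (valence 4) → 1 H
  atom 6: C, bond orders sum to 1 (valence 4) → 3 H
  atom 7: C, bond orders sum to 2 (valence 4) → 2 H
  atom 8: C, bond orders sum to 1 (valence 4) → 3 H
Total hydrogens: 9.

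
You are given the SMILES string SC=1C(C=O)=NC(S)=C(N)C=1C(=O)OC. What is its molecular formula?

Walk through each heavy atom and fill implicit hydrogens from standard valence (C 4, N 3, O 2, S 2, halogen 1):
  atom 1: S, bond orders sum to 1 (valence 2) → 1 H
  atom 2: C, bond orders sum to 4 (valence 4) → 0 H
  atom 3: C, bond orders sum to 4 (valence 4) → 0 H
  atom 4: C, bond orders sum to 3 (valence 4) → 1 H
  atom 5: O, bond orders sum to 2 (valence 2) → 0 H
  atom 6: N, bond orders sum to 3 (valence 3) → 0 H
  atom 7: C, bond orders sum to 4 (valence 4) → 0 H
  atom 8: S, bond orders sum to 1 (valence 2) → 1 H
  atom 9: C, bond orders sum to 4 (valence 4) → 0 H
  atom 10: N, bond orders sum to 1 (valence 3) → 2 H
  atom 11: C, bond orders sum to 4 (valence 4) → 0 H
  atom 12: C, bond orders sum to 4 (valence 4) → 0 H
  atom 13: O, bond orders sum to 2 (valence 2) → 0 H
  atom 14: O, bond orders sum to 2 (valence 2) → 0 H
  atom 15: C, bond orders sum to 1 (valence 4) → 3 H
Totals → C:8, H:8, N:2, O:3, S:2.
In Hill order: C8H8N2O3S2.

C8H8N2O3S2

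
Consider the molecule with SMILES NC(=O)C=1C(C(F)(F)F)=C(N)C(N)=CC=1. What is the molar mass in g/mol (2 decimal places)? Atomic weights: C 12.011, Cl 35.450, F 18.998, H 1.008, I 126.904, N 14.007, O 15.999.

First, the molecular formula is C8H8F3N3O (counting implicit H from valence).
  C: 8 × 12.011 = 96.088
  F: 3 × 18.998 = 56.994
  H: 8 × 1.008 = 8.064
  N: 3 × 14.007 = 42.021
  O: 1 × 15.999 = 15.999
Sum: 8×12.011 + 3×18.998 + 8×1.008 + 3×14.007 + 1×15.999 = 219.166 → 219.17 g/mol.

219.17 g/mol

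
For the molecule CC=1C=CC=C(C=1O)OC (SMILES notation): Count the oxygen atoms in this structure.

2

Scan the SMILES for O atoms (remember two-letter symbols like Cl and Br are single atoms).
Oxygen count: 2.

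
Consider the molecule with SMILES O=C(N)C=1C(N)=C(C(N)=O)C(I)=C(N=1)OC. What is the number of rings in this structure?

1

In SMILES, each pair of matching ring-closure digits denotes one ring-closing bond; the number of such bonds equals the number of independent rings.
Ring-closure bonds here: 1.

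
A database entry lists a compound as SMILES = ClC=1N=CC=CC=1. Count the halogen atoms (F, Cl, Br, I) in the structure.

Halogen atoms appear at heavy-atom position 1 (1×Cl).
Halogen count: 1.

1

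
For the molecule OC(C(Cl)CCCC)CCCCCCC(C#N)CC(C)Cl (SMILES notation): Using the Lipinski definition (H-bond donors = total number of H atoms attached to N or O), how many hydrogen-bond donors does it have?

Donors: find every N or O and count the H atoms it carries.
  atom 1 (O): bond orders sum to 1 → 1 H
  atom 17 (N): bond orders sum to 3 → 0 H
Lipinski HBD = 1.

1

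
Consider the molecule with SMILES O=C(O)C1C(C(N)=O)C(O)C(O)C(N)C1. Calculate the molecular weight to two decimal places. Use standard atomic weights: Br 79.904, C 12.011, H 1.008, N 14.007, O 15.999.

218.21 g/mol

First, the molecular formula is C8H14N2O5 (counting implicit H from valence).
  C: 8 × 12.011 = 96.088
  H: 14 × 1.008 = 14.112
  N: 2 × 14.007 = 28.014
  O: 5 × 15.999 = 79.995
Sum: 8×12.011 + 14×1.008 + 2×14.007 + 5×15.999 = 218.209 → 218.21 g/mol.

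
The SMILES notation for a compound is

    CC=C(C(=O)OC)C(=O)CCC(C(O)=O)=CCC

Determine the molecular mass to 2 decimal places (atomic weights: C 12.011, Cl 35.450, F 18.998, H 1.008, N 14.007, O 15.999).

First, the molecular formula is C13H18O5 (counting implicit H from valence).
  C: 13 × 12.011 = 156.143
  H: 18 × 1.008 = 18.144
  O: 5 × 15.999 = 79.995
Sum: 13×12.011 + 18×1.008 + 5×15.999 = 254.282 → 254.28 g/mol.

254.28 g/mol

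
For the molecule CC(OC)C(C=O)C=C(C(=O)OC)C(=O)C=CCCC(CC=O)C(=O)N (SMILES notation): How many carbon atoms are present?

Count every carbon token in the SMILES (each C, including those in ring-closure positions and inside branches).
Carbon count: 18.

18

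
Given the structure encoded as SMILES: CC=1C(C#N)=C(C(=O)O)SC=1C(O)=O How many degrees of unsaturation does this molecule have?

Degree of unsaturation = (number of rings) + (number of π bonds).
Ring closures in the SMILES: 1.
π bonds: 4 double bonds (each 1 DoU), 1 triple bond (each 2 DoU) → 6 DoU from unsaturation.
Total DoU = 1 + 6 = 7.

7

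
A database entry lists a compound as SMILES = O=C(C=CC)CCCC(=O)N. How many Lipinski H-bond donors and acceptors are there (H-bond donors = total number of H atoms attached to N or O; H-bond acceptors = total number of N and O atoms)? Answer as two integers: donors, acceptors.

Donors: find every N or O and count the H atoms it carries.
  atom 1 (O): bond orders sum to 2 → 0 H
  atom 10 (O): bond orders sum to 2 → 0 H
  atom 11 (N): bond orders sum to 1 → 2 H
Lipinski HBD = 2.
Acceptors: N atoms = 1, O atoms = 2 → HBA = 3.

2, 3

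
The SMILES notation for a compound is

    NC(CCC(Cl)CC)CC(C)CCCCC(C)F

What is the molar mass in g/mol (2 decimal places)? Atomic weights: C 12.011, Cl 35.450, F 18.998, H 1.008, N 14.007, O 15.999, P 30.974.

279.87 g/mol

First, the molecular formula is C15H31ClFN (counting implicit H from valence).
  C: 15 × 12.011 = 180.165
  Cl: 1 × 35.450 = 35.450
  F: 1 × 18.998 = 18.998
  H: 31 × 1.008 = 31.248
  N: 1 × 14.007 = 14.007
Sum: 15×12.011 + 1×35.450 + 1×18.998 + 31×1.008 + 1×14.007 = 279.868 → 279.87 g/mol.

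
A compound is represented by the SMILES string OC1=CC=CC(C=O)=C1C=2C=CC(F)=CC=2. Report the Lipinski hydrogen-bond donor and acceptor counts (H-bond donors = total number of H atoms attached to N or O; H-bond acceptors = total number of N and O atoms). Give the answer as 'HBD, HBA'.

1, 2

Donors: find every N or O and count the H atoms it carries.
  atom 1 (O): bond orders sum to 1 → 1 H
  atom 8 (O): bond orders sum to 2 → 0 H
Lipinski HBD = 1.
Acceptors: N atoms = 0, O atoms = 2 → HBA = 2.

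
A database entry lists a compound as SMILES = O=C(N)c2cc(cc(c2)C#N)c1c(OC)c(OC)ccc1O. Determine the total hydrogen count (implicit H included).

Walk through each heavy atom and fill implicit hydrogens from standard valence (C 4, N 3, O 2, S 2, halogen 1); for lowercase aromatic atoms, an aromatic c carries 1 H when it has two neighbours and 0 H with three, and aromatic n carries 0 H:
  atom 1: O, bond orders sum to 2 (valence 2) → 0 H
  atom 2: C, bond orders sum to 4 (valence 4) → 0 H
  atom 3: N, bond orders sum to 1 (valence 3) → 2 H
  atom 4: aromatic c, 3 neighbours → 0 H
  atom 5: aromatic c, 2 neighbours → 1 H
  atom 6: aromatic c, 3 neighbours → 0 H
  atom 7: aromatic c, 2 neighbours → 1 H
  atom 8: aromatic c, 3 neighbours → 0 H
  atom 9: aromatic c, 2 neighbours → 1 H
  atom 10: C, bond orders sum to 4 (valence 4) → 0 H
  atom 11: N, bond orders sum to 3 (valence 3) → 0 H
  atom 12: aromatic c, 3 neighbours → 0 H
  atom 13: aromatic c, 3 neighbours → 0 H
  atom 14: O, bond orders sum to 2 (valence 2) → 0 H
  atom 15: C, bond orders sum to 1 (valence 4) → 3 H
  atom 16: aromatic c, 3 neighbours → 0 H
  atom 17: O, bond orders sum to 2 (valence 2) → 0 H
  atom 18: C, bond orders sum to 1 (valence 4) → 3 H
  atom 19: aromatic c, 2 neighbours → 1 H
  atom 20: aromatic c, 2 neighbours → 1 H
  atom 21: aromatic c, 3 neighbours → 0 H
  atom 22: O, bond orders sum to 1 (valence 2) → 1 H
Total hydrogens: 14.

14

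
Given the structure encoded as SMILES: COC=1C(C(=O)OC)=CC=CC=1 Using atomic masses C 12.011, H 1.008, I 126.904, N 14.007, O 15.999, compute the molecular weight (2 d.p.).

166.18 g/mol

First, the molecular formula is C9H10O3 (counting implicit H from valence).
  C: 9 × 12.011 = 108.099
  H: 10 × 1.008 = 10.080
  O: 3 × 15.999 = 47.997
Sum: 9×12.011 + 10×1.008 + 3×15.999 = 166.176 → 166.18 g/mol.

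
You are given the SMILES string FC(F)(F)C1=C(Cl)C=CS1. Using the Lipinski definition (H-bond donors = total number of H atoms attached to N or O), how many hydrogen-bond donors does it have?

0

Donors: find every N or O and count the H atoms it carries.
  (no N or O atoms present)
Lipinski HBD = 0.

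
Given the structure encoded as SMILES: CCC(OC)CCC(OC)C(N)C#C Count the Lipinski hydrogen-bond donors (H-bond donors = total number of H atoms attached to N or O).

Donors: find every N or O and count the H atoms it carries.
  atom 4 (O): bond orders sum to 2 → 0 H
  atom 9 (O): bond orders sum to 2 → 0 H
  atom 12 (N): bond orders sum to 1 → 2 H
Lipinski HBD = 2.

2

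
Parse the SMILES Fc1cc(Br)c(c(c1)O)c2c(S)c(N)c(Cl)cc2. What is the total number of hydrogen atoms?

Walk through each heavy atom and fill implicit hydrogens from standard valence (C 4, N 3, O 2, S 2, halogen 1); for lowercase aromatic atoms, an aromatic c carries 1 H when it has two neighbours and 0 H with three, and aromatic n carries 0 H:
  atom 1: F (halogen, monovalent) → 0 H
  atom 2: aromatic c, 3 neighbours → 0 H
  atom 3: aromatic c, 2 neighbours → 1 H
  atom 4: aromatic c, 3 neighbours → 0 H
  atom 5: Br (halogen, monovalent) → 0 H
  atom 6: aromatic c, 3 neighbours → 0 H
  atom 7: aromatic c, 3 neighbours → 0 H
  atom 8: aromatic c, 2 neighbours → 1 H
  atom 9: O, bond orders sum to 1 (valence 2) → 1 H
  atom 10: aromatic c, 3 neighbours → 0 H
  atom 11: aromatic c, 3 neighbours → 0 H
  atom 12: S, bond orders sum to 1 (valence 2) → 1 H
  atom 13: aromatic c, 3 neighbours → 0 H
  atom 14: N, bond orders sum to 1 (valence 3) → 2 H
  atom 15: aromatic c, 3 neighbours → 0 H
  atom 16: Cl (halogen, monovalent) → 0 H
  atom 17: aromatic c, 2 neighbours → 1 H
  atom 18: aromatic c, 2 neighbours → 1 H
Total hydrogens: 8.

8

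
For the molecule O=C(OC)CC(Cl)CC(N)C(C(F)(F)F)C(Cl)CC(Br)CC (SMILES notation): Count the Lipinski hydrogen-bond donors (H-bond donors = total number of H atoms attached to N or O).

2

Donors: find every N or O and count the H atoms it carries.
  atom 1 (O): bond orders sum to 2 → 0 H
  atom 3 (O): bond orders sum to 2 → 0 H
  atom 10 (N): bond orders sum to 1 → 2 H
Lipinski HBD = 2.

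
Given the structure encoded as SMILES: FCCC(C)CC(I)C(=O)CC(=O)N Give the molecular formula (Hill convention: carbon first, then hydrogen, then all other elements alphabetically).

Walk through each heavy atom and fill implicit hydrogens from standard valence (C 4, N 3, O 2, S 2, halogen 1):
  atom 1: F (halogen, monovalent) → 0 H
  atom 2: C, bond orders sum to 2 (valence 4) → 2 H
  atom 3: C, bond orders sum to 2 (valence 4) → 2 H
  atom 4: C, bond orders sum to 3 (valence 4) → 1 H
  atom 5: C, bond orders sum to 1 (valence 4) → 3 H
  atom 6: C, bond orders sum to 2 (valence 4) → 2 H
  atom 7: C, bond orders sum to 3 (valence 4) → 1 H
  atom 8: I (halogen, monovalent) → 0 H
  atom 9: C, bond orders sum to 4 (valence 4) → 0 H
  atom 10: O, bond orders sum to 2 (valence 2) → 0 H
  atom 11: C, bond orders sum to 2 (valence 4) → 2 H
  atom 12: C, bond orders sum to 4 (valence 4) → 0 H
  atom 13: O, bond orders sum to 2 (valence 2) → 0 H
  atom 14: N, bond orders sum to 1 (valence 3) → 2 H
Totals → C:9, H:15, F:1, I:1, N:1, O:2.
In Hill order: C9H15FINO2.

C9H15FINO2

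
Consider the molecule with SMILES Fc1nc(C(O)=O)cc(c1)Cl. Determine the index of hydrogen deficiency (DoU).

Molecular formula: C6H3ClFNO2.
DoU = (2C + 2 + N − H − X) / 2, where X is the halogen count and O/S are ignored.
    = (2·6 + 2 + 1 − 3 − 2) / 2 = 10 / 2 = 5.

5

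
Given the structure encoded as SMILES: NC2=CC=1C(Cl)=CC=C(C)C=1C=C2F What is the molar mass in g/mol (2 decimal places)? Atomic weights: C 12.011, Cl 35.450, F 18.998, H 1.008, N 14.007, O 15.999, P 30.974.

First, the molecular formula is C11H9ClFN (counting implicit H from valence).
  C: 11 × 12.011 = 132.121
  Cl: 1 × 35.450 = 35.450
  F: 1 × 18.998 = 18.998
  H: 9 × 1.008 = 9.072
  N: 1 × 14.007 = 14.007
Sum: 11×12.011 + 1×35.450 + 1×18.998 + 9×1.008 + 1×14.007 = 209.648 → 209.65 g/mol.

209.65 g/mol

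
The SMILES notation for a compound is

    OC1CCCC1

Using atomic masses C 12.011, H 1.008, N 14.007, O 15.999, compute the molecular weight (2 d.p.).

86.13 g/mol

First, the molecular formula is C5H10O (counting implicit H from valence).
  C: 5 × 12.011 = 60.055
  H: 10 × 1.008 = 10.080
  O: 1 × 15.999 = 15.999
Sum: 5×12.011 + 10×1.008 + 1×15.999 = 86.134 → 86.13 g/mol.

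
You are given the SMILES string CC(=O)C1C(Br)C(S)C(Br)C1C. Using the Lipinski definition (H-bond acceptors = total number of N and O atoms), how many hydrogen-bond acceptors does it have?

1

N atoms: 0; O atoms: 1.
Lipinski HBA = 0 + 1 = 1.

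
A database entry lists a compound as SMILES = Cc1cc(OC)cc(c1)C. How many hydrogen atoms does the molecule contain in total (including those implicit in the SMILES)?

Walk through each heavy atom and fill implicit hydrogens from standard valence (C 4, N 3, O 2, S 2, halogen 1); for lowercase aromatic atoms, an aromatic c carries 1 H when it has two neighbours and 0 H with three, and aromatic n carries 0 H:
  atom 1: C, bond orders sum to 1 (valence 4) → 3 H
  atom 2: aromatic c, 3 neighbours → 0 H
  atom 3: aromatic c, 2 neighbours → 1 H
  atom 4: aromatic c, 3 neighbours → 0 H
  atom 5: O, bond orders sum to 2 (valence 2) → 0 H
  atom 6: C, bond orders sum to 1 (valence 4) → 3 H
  atom 7: aromatic c, 2 neighbours → 1 H
  atom 8: aromatic c, 3 neighbours → 0 H
  atom 9: aromatic c, 2 neighbours → 1 H
  atom 10: C, bond orders sum to 1 (valence 4) → 3 H
Total hydrogens: 12.

12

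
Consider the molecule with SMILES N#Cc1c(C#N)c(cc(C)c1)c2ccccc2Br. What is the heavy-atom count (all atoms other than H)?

18

Every atom symbol written in the SMILES (organic subset) is one heavy atom; implicit H are not written.
Heavy atoms by element → Br:1, C:15, N:2.
Total: 18.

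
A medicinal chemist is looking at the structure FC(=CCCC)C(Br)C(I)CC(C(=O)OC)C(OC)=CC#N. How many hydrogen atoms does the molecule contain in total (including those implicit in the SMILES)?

Walk through each heavy atom and fill implicit hydrogens from standard valence (C 4, N 3, O 2, S 2, halogen 1):
  atom 1: F (halogen, monovalent) → 0 H
  atom 2: C, bond orders sum to 4 (valence 4) → 0 H
  atom 3: C, bond orders sum to 3 (valence 4) → 1 H
  atom 4: C, bond orders sum to 2 (valence 4) → 2 H
  atom 5: C, bond orders sum to 2 (valence 4) → 2 H
  atom 6: C, bond orders sum to 1 (valence 4) → 3 H
  atom 7: C, bond orders sum to 3 (valence 4) → 1 H
  atom 8: Br (halogen, monovalent) → 0 H
  atom 9: C, bond orders sum to 3 (valence 4) → 1 H
  atom 10: I (halogen, monovalent) → 0 H
  atom 11: C, bond orders sum to 2 (valence 4) → 2 H
  atom 12: C, bond orders sum to 3 (valence 4) → 1 H
  atom 13: C, bond orders sum to 4 (valence 4) → 0 H
  atom 14: O, bond orders sum to 2 (valence 2) → 0 H
  atom 15: O, bond orders sum to 2 (valence 2) → 0 H
  atom 16: C, bond orders sum to 1 (valence 4) → 3 H
  atom 17: C, bond orders sum to 4 (valence 4) → 0 H
  atom 18: O, bond orders sum to 2 (valence 2) → 0 H
  atom 19: C, bond orders sum to 1 (valence 4) → 3 H
  atom 20: C, bond orders sum to 3 (valence 4) → 1 H
  atom 21: C, bond orders sum to 4 (valence 4) → 0 H
  atom 22: N, bond orders sum to 3 (valence 3) → 0 H
Total hydrogens: 20.

20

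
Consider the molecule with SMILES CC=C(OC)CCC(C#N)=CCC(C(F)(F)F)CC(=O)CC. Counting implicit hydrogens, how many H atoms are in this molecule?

Walk through each heavy atom and fill implicit hydrogens from standard valence (C 4, N 3, O 2, S 2, halogen 1):
  atom 1: C, bond orders sum to 1 (valence 4) → 3 H
  atom 2: C, bond orders sum to 3 (valence 4) → 1 H
  atom 3: C, bond orders sum to 4 (valence 4) → 0 H
  atom 4: O, bond orders sum to 2 (valence 2) → 0 H
  atom 5: C, bond orders sum to 1 (valence 4) → 3 H
  atom 6: C, bond orders sum to 2 (valence 4) → 2 H
  atom 7: C, bond orders sum to 2 (valence 4) → 2 H
  atom 8: C, bond orders sum to 4 (valence 4) → 0 H
  atom 9: C, bond orders sum to 4 (valence 4) → 0 H
  atom 10: N, bond orders sum to 3 (valence 3) → 0 H
  atom 11: C, bond orders sum to 3 (valence 4) → 1 H
  atom 12: C, bond orders sum to 2 (valence 4) → 2 H
  atom 13: C, bond orders sum to 3 (valence 4) → 1 H
  atom 14: C, bond orders sum to 4 (valence 4) → 0 H
  atom 15: F (halogen, monovalent) → 0 H
  atom 16: F (halogen, monovalent) → 0 H
  atom 17: F (halogen, monovalent) → 0 H
  atom 18: C, bond orders sum to 2 (valence 4) → 2 H
  atom 19: C, bond orders sum to 4 (valence 4) → 0 H
  atom 20: O, bond orders sum to 2 (valence 2) → 0 H
  atom 21: C, bond orders sum to 2 (valence 4) → 2 H
  atom 22: C, bond orders sum to 1 (valence 4) → 3 H
Total hydrogens: 22.

22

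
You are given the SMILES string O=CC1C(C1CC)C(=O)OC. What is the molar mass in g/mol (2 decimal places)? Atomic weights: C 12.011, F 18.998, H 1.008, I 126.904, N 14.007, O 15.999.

156.18 g/mol

First, the molecular formula is C8H12O3 (counting implicit H from valence).
  C: 8 × 12.011 = 96.088
  H: 12 × 1.008 = 12.096
  O: 3 × 15.999 = 47.997
Sum: 8×12.011 + 12×1.008 + 3×15.999 = 156.181 → 156.18 g/mol.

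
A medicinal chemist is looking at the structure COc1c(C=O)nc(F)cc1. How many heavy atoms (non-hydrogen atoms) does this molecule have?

11

Every atom symbol written in the SMILES (organic subset) is one heavy atom; implicit H are not written.
Heavy atoms by element → C:7, F:1, N:1, O:2.
Total: 11.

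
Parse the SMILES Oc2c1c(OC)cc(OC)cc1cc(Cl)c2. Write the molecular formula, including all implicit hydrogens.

C12H11ClO3

Walk through each heavy atom and fill implicit hydrogens from standard valence (C 4, N 3, O 2, S 2, halogen 1); for lowercase aromatic atoms, an aromatic c carries 1 H when it has two neighbours and 0 H with three, and aromatic n carries 0 H:
  atom 1: O, bond orders sum to 1 (valence 2) → 1 H
  atom 2: aromatic c, 3 neighbours → 0 H
  atom 3: aromatic c, 3 neighbours → 0 H
  atom 4: aromatic c, 3 neighbours → 0 H
  atom 5: O, bond orders sum to 2 (valence 2) → 0 H
  atom 6: C, bond orders sum to 1 (valence 4) → 3 H
  atom 7: aromatic c, 2 neighbours → 1 H
  atom 8: aromatic c, 3 neighbours → 0 H
  atom 9: O, bond orders sum to 2 (valence 2) → 0 H
  atom 10: C, bond orders sum to 1 (valence 4) → 3 H
  atom 11: aromatic c, 2 neighbours → 1 H
  atom 12: aromatic c, 3 neighbours → 0 H
  atom 13: aromatic c, 2 neighbours → 1 H
  atom 14: aromatic c, 3 neighbours → 0 H
  atom 15: Cl (halogen, monovalent) → 0 H
  atom 16: aromatic c, 2 neighbours → 1 H
Totals → C:12, H:11, Cl:1, O:3.
In Hill order: C12H11ClO3.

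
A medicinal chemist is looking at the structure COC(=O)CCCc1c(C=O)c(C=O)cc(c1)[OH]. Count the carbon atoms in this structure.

Count every carbon token in the SMILES (each C, including those in ring-closure positions and inside branches).
Carbon count: 13.

13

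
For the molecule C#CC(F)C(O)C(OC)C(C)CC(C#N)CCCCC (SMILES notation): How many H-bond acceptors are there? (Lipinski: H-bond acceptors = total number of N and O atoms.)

3

N atoms: 1; O atoms: 2.
Lipinski HBA = 1 + 2 = 3.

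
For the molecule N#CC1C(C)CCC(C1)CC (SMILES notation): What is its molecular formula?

Walk through each heavy atom and fill implicit hydrogens from standard valence (C 4, N 3, O 2, S 2, halogen 1):
  atom 1: N, bond orders sum to 3 (valence 3) → 0 H
  atom 2: C, bond orders sum to 4 (valence 4) → 0 H
  atom 3: C, bond orders sum to 3 (valence 4) → 1 H
  atom 4: C, bond orders sum to 3 (valence 4) → 1 H
  atom 5: C, bond orders sum to 1 (valence 4) → 3 H
  atom 6: C, bond orders sum to 2 (valence 4) → 2 H
  atom 7: C, bond orders sum to 2 (valence 4) → 2 H
  atom 8: C, bond orders sum to 3 (valence 4) → 1 H
  atom 9: C, bond orders sum to 2 (valence 4) → 2 H
  atom 10: C, bond orders sum to 2 (valence 4) → 2 H
  atom 11: C, bond orders sum to 1 (valence 4) → 3 H
Totals → C:10, H:17, N:1.
In Hill order: C10H17N.

C10H17N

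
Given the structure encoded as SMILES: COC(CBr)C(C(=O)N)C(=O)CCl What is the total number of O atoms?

Scan the SMILES for O atoms (remember two-letter symbols like Cl and Br are single atoms).
Oxygen count: 3.

3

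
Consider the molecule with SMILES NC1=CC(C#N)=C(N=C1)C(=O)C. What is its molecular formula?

Walk through each heavy atom and fill implicit hydrogens from standard valence (C 4, N 3, O 2, S 2, halogen 1):
  atom 1: N, bond orders sum to 1 (valence 3) → 2 H
  atom 2: C, bond orders sum to 4 (valence 4) → 0 H
  atom 3: C, bond orders sum to 3 (valence 4) → 1 H
  atom 4: C, bond orders sum to 4 (valence 4) → 0 H
  atom 5: C, bond orders sum to 4 (valence 4) → 0 H
  atom 6: N, bond orders sum to 3 (valence 3) → 0 H
  atom 7: C, bond orders sum to 4 (valence 4) → 0 H
  atom 8: N, bond orders sum to 3 (valence 3) → 0 H
  atom 9: C, bond orders sum to 3 (valence 4) → 1 H
  atom 10: C, bond orders sum to 4 (valence 4) → 0 H
  atom 11: O, bond orders sum to 2 (valence 2) → 0 H
  atom 12: C, bond orders sum to 1 (valence 4) → 3 H
Totals → C:8, H:7, N:3, O:1.

C8H7N3O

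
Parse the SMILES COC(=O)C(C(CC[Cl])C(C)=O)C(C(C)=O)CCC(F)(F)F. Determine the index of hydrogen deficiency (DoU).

3

Molecular formula: C14H20ClF3O4.
DoU = (2C + 2 + N − H − X) / 2, where X is the halogen count and O/S are ignored.
    = (2·14 + 2 + 0 − 20 − 4) / 2 = 6 / 2 = 3.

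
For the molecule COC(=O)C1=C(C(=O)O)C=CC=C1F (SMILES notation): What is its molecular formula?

C9H7FO4

Walk through each heavy atom and fill implicit hydrogens from standard valence (C 4, N 3, O 2, S 2, halogen 1):
  atom 1: C, bond orders sum to 1 (valence 4) → 3 H
  atom 2: O, bond orders sum to 2 (valence 2) → 0 H
  atom 3: C, bond orders sum to 4 (valence 4) → 0 H
  atom 4: O, bond orders sum to 2 (valence 2) → 0 H
  atom 5: C, bond orders sum to 4 (valence 4) → 0 H
  atom 6: C, bond orders sum to 4 (valence 4) → 0 H
  atom 7: C, bond orders sum to 4 (valence 4) → 0 H
  atom 8: O, bond orders sum to 2 (valence 2) → 0 H
  atom 9: O, bond orders sum to 1 (valence 2) → 1 H
  atom 10: C, bond orders sum to 3 (valence 4) → 1 H
  atom 11: C, bond orders sum to 3 (valence 4) → 1 H
  atom 12: C, bond orders sum to 3 (valence 4) → 1 H
  atom 13: C, bond orders sum to 4 (valence 4) → 0 H
  atom 14: F (halogen, monovalent) → 0 H
Totals → C:9, H:7, F:1, O:4.
In Hill order: C9H7FO4.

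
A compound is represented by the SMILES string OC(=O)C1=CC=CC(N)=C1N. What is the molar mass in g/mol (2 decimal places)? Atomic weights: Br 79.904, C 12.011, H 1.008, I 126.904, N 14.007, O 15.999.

First, the molecular formula is C7H8N2O2 (counting implicit H from valence).
  C: 7 × 12.011 = 84.077
  H: 8 × 1.008 = 8.064
  N: 2 × 14.007 = 28.014
  O: 2 × 15.999 = 31.998
Sum: 7×12.011 + 8×1.008 + 2×14.007 + 2×15.999 = 152.153 → 152.15 g/mol.

152.15 g/mol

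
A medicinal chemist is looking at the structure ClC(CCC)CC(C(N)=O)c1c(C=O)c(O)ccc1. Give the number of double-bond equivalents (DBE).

Molecular formula: C14H18ClNO3.
DoU = (2C + 2 + N − H − X) / 2, where X is the halogen count and O/S are ignored.
    = (2·14 + 2 + 1 − 18 − 1) / 2 = 12 / 2 = 6.

6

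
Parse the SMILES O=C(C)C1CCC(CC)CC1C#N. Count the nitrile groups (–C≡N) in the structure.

The nitrile motif appears at heavy-atom position 12 in the SMILES.
Other groups present: 1 ketone.
Nitrile count: 1.

1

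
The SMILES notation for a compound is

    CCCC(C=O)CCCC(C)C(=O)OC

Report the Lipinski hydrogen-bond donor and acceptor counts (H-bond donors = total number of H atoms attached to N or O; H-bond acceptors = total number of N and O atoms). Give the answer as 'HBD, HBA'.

Donors: find every N or O and count the H atoms it carries.
  atom 6 (O): bond orders sum to 2 → 0 H
  atom 13 (O): bond orders sum to 2 → 0 H
  atom 14 (O): bond orders sum to 2 → 0 H
Lipinski HBD = 0.
Acceptors: N atoms = 0, O atoms = 3 → HBA = 3.

0, 3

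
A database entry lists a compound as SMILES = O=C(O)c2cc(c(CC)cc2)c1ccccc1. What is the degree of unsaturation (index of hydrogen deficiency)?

9

Molecular formula: C15H14O2.
DoU = (2C + 2 + N − H − X) / 2, where X is the halogen count and O/S are ignored.
    = (2·15 + 2 + 0 − 14 − 0) / 2 = 18 / 2 = 9.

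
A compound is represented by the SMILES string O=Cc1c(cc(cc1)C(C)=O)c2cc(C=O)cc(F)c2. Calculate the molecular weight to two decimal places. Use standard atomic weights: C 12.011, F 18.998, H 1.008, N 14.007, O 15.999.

First, the molecular formula is C16H11FO3 (counting implicit H from valence).
  C: 16 × 12.011 = 192.176
  F: 1 × 18.998 = 18.998
  H: 11 × 1.008 = 11.088
  O: 3 × 15.999 = 47.997
Sum: 16×12.011 + 1×18.998 + 11×1.008 + 3×15.999 = 270.259 → 270.26 g/mol.

270.26 g/mol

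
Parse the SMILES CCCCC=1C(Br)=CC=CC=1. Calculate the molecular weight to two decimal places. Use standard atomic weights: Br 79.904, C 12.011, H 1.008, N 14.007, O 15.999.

213.12 g/mol

First, the molecular formula is C10H13Br (counting implicit H from valence).
  Br: 1 × 79.904 = 79.904
  C: 10 × 12.011 = 120.110
  H: 13 × 1.008 = 13.104
Sum: 1×79.904 + 10×12.011 + 13×1.008 = 213.118 → 213.12 g/mol.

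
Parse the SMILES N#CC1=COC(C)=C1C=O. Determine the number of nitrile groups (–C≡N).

1

The nitrile motif appears at heavy-atom position 2 in the SMILES.
Other groups present: 1 aldehyde.
Nitrile count: 1.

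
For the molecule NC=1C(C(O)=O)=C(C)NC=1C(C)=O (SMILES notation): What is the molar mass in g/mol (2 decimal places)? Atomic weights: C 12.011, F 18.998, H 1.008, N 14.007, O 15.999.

First, the molecular formula is C8H10N2O3 (counting implicit H from valence).
  C: 8 × 12.011 = 96.088
  H: 10 × 1.008 = 10.080
  N: 2 × 14.007 = 28.014
  O: 3 × 15.999 = 47.997
Sum: 8×12.011 + 10×1.008 + 2×14.007 + 3×15.999 = 182.179 → 182.18 g/mol.

182.18 g/mol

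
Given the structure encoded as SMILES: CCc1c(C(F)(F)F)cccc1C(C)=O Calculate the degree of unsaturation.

Molecular formula: C11H11F3O.
DoU = (2C + 2 + N − H − X) / 2, where X is the halogen count and O/S are ignored.
    = (2·11 + 2 + 0 − 11 − 3) / 2 = 10 / 2 = 5.

5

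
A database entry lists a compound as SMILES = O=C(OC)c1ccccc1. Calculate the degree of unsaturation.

Molecular formula: C8H8O2.
DoU = (2C + 2 + N − H − X) / 2, where X is the halogen count and O/S are ignored.
    = (2·8 + 2 + 0 − 8 − 0) / 2 = 10 / 2 = 5.

5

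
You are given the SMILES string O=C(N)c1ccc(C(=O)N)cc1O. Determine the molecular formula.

Walk through each heavy atom and fill implicit hydrogens from standard valence (C 4, N 3, O 2, S 2, halogen 1); for lowercase aromatic atoms, an aromatic c carries 1 H when it has two neighbours and 0 H with three, and aromatic n carries 0 H:
  atom 1: O, bond orders sum to 2 (valence 2) → 0 H
  atom 2: C, bond orders sum to 4 (valence 4) → 0 H
  atom 3: N, bond orders sum to 1 (valence 3) → 2 H
  atom 4: aromatic c, 3 neighbours → 0 H
  atom 5: aromatic c, 2 neighbours → 1 H
  atom 6: aromatic c, 2 neighbours → 1 H
  atom 7: aromatic c, 3 neighbours → 0 H
  atom 8: C, bond orders sum to 4 (valence 4) → 0 H
  atom 9: O, bond orders sum to 2 (valence 2) → 0 H
  atom 10: N, bond orders sum to 1 (valence 3) → 2 H
  atom 11: aromatic c, 2 neighbours → 1 H
  atom 12: aromatic c, 3 neighbours → 0 H
  atom 13: O, bond orders sum to 1 (valence 2) → 1 H
Totals → C:8, H:8, N:2, O:3.
In Hill order: C8H8N2O3.

C8H8N2O3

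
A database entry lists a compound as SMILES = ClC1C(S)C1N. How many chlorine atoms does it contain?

Scan the SMILES for Cl atoms (remember two-letter symbols like Cl and Br are single atoms).
Chlorine count: 1.

1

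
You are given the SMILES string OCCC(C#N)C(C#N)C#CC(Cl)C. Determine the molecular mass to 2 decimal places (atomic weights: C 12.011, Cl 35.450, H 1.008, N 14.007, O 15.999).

210.66 g/mol

First, the molecular formula is C10H11ClN2O (counting implicit H from valence).
  C: 10 × 12.011 = 120.110
  Cl: 1 × 35.450 = 35.450
  H: 11 × 1.008 = 11.088
  N: 2 × 14.007 = 28.014
  O: 1 × 15.999 = 15.999
Sum: 10×12.011 + 1×35.450 + 11×1.008 + 2×14.007 + 1×15.999 = 210.661 → 210.66 g/mol.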